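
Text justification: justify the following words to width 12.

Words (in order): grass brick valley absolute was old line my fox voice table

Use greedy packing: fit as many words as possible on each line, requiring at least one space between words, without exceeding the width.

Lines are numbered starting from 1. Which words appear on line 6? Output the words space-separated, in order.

Line 1: ['grass', 'brick'] (min_width=11, slack=1)
Line 2: ['valley'] (min_width=6, slack=6)
Line 3: ['absolute', 'was'] (min_width=12, slack=0)
Line 4: ['old', 'line', 'my'] (min_width=11, slack=1)
Line 5: ['fox', 'voice'] (min_width=9, slack=3)
Line 6: ['table'] (min_width=5, slack=7)

Answer: table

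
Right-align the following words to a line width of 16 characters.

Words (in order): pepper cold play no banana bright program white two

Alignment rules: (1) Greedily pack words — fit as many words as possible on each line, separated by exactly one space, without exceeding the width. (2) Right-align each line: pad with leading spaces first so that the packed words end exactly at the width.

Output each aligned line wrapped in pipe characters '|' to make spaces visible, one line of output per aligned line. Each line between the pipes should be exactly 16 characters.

Answer: |pepper cold play|
|no banana bright|
|   program white|
|             two|

Derivation:
Line 1: ['pepper', 'cold', 'play'] (min_width=16, slack=0)
Line 2: ['no', 'banana', 'bright'] (min_width=16, slack=0)
Line 3: ['program', 'white'] (min_width=13, slack=3)
Line 4: ['two'] (min_width=3, slack=13)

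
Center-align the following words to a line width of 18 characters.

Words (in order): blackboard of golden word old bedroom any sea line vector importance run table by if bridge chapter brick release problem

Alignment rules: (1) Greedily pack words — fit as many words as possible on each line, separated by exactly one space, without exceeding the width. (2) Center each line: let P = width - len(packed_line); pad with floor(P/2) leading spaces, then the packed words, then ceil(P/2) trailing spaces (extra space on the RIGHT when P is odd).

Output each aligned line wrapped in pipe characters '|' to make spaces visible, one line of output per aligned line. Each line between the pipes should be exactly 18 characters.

Line 1: ['blackboard', 'of'] (min_width=13, slack=5)
Line 2: ['golden', 'word', 'old'] (min_width=15, slack=3)
Line 3: ['bedroom', 'any', 'sea'] (min_width=15, slack=3)
Line 4: ['line', 'vector'] (min_width=11, slack=7)
Line 5: ['importance', 'run'] (min_width=14, slack=4)
Line 6: ['table', 'by', 'if', 'bridge'] (min_width=18, slack=0)
Line 7: ['chapter', 'brick'] (min_width=13, slack=5)
Line 8: ['release', 'problem'] (min_width=15, slack=3)

Answer: |  blackboard of   |
| golden word old  |
| bedroom any sea  |
|   line vector    |
|  importance run  |
|table by if bridge|
|  chapter brick   |
| release problem  |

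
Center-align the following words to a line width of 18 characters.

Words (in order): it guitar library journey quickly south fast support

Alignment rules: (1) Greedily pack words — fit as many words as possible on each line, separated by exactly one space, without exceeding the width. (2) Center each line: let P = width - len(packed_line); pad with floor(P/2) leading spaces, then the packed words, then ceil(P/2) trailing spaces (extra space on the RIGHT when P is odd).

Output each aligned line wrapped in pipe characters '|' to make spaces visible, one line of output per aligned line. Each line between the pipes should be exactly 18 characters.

Line 1: ['it', 'guitar', 'library'] (min_width=17, slack=1)
Line 2: ['journey', 'quickly'] (min_width=15, slack=3)
Line 3: ['south', 'fast', 'support'] (min_width=18, slack=0)

Answer: |it guitar library |
| journey quickly  |
|south fast support|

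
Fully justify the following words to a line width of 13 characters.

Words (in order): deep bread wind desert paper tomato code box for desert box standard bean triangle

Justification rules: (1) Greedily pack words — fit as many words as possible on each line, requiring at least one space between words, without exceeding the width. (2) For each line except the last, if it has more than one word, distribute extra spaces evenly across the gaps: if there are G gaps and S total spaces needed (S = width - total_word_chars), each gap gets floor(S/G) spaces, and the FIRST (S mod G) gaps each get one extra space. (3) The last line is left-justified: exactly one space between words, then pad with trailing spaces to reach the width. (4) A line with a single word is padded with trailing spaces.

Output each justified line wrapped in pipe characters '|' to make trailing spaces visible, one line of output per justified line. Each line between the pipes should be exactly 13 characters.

Line 1: ['deep', 'bread'] (min_width=10, slack=3)
Line 2: ['wind', 'desert'] (min_width=11, slack=2)
Line 3: ['paper', 'tomato'] (min_width=12, slack=1)
Line 4: ['code', 'box', 'for'] (min_width=12, slack=1)
Line 5: ['desert', 'box'] (min_width=10, slack=3)
Line 6: ['standard', 'bean'] (min_width=13, slack=0)
Line 7: ['triangle'] (min_width=8, slack=5)

Answer: |deep    bread|
|wind   desert|
|paper  tomato|
|code  box for|
|desert    box|
|standard bean|
|triangle     |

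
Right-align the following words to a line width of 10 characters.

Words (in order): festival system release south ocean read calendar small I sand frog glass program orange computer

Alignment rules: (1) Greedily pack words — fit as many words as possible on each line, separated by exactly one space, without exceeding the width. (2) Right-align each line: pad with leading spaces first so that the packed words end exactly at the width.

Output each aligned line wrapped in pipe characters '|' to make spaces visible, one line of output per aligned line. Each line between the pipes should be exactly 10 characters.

Answer: |  festival|
|    system|
|   release|
|     south|
|ocean read|
|  calendar|
|   small I|
| sand frog|
|     glass|
|   program|
|    orange|
|  computer|

Derivation:
Line 1: ['festival'] (min_width=8, slack=2)
Line 2: ['system'] (min_width=6, slack=4)
Line 3: ['release'] (min_width=7, slack=3)
Line 4: ['south'] (min_width=5, slack=5)
Line 5: ['ocean', 'read'] (min_width=10, slack=0)
Line 6: ['calendar'] (min_width=8, slack=2)
Line 7: ['small', 'I'] (min_width=7, slack=3)
Line 8: ['sand', 'frog'] (min_width=9, slack=1)
Line 9: ['glass'] (min_width=5, slack=5)
Line 10: ['program'] (min_width=7, slack=3)
Line 11: ['orange'] (min_width=6, slack=4)
Line 12: ['computer'] (min_width=8, slack=2)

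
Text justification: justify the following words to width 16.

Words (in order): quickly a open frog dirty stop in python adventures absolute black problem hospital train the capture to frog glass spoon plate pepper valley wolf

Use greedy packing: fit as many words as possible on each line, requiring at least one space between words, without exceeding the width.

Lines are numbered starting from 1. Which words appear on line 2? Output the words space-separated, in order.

Answer: frog dirty stop

Derivation:
Line 1: ['quickly', 'a', 'open'] (min_width=14, slack=2)
Line 2: ['frog', 'dirty', 'stop'] (min_width=15, slack=1)
Line 3: ['in', 'python'] (min_width=9, slack=7)
Line 4: ['adventures'] (min_width=10, slack=6)
Line 5: ['absolute', 'black'] (min_width=14, slack=2)
Line 6: ['problem', 'hospital'] (min_width=16, slack=0)
Line 7: ['train', 'the'] (min_width=9, slack=7)
Line 8: ['capture', 'to', 'frog'] (min_width=15, slack=1)
Line 9: ['glass', 'spoon'] (min_width=11, slack=5)
Line 10: ['plate', 'pepper'] (min_width=12, slack=4)
Line 11: ['valley', 'wolf'] (min_width=11, slack=5)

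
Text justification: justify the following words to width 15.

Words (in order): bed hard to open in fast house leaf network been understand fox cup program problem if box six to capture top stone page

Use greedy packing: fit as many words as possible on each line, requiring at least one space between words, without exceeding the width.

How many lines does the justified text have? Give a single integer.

Answer: 9

Derivation:
Line 1: ['bed', 'hard', 'to'] (min_width=11, slack=4)
Line 2: ['open', 'in', 'fast'] (min_width=12, slack=3)
Line 3: ['house', 'leaf'] (min_width=10, slack=5)
Line 4: ['network', 'been'] (min_width=12, slack=3)
Line 5: ['understand', 'fox'] (min_width=14, slack=1)
Line 6: ['cup', 'program'] (min_width=11, slack=4)
Line 7: ['problem', 'if', 'box'] (min_width=14, slack=1)
Line 8: ['six', 'to', 'capture'] (min_width=14, slack=1)
Line 9: ['top', 'stone', 'page'] (min_width=14, slack=1)
Total lines: 9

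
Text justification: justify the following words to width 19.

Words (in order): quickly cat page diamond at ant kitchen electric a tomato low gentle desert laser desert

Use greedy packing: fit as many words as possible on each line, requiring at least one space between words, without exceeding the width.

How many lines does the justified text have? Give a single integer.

Answer: 5

Derivation:
Line 1: ['quickly', 'cat', 'page'] (min_width=16, slack=3)
Line 2: ['diamond', 'at', 'ant'] (min_width=14, slack=5)
Line 3: ['kitchen', 'electric', 'a'] (min_width=18, slack=1)
Line 4: ['tomato', 'low', 'gentle'] (min_width=17, slack=2)
Line 5: ['desert', 'laser', 'desert'] (min_width=19, slack=0)
Total lines: 5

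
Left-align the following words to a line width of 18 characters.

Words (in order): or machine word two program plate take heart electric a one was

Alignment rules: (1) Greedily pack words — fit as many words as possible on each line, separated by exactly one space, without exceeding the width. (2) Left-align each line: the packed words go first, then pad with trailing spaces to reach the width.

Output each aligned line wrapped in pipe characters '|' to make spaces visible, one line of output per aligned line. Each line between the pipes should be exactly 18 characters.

Answer: |or machine word   |
|two program plate |
|take heart        |
|electric a one was|

Derivation:
Line 1: ['or', 'machine', 'word'] (min_width=15, slack=3)
Line 2: ['two', 'program', 'plate'] (min_width=17, slack=1)
Line 3: ['take', 'heart'] (min_width=10, slack=8)
Line 4: ['electric', 'a', 'one', 'was'] (min_width=18, slack=0)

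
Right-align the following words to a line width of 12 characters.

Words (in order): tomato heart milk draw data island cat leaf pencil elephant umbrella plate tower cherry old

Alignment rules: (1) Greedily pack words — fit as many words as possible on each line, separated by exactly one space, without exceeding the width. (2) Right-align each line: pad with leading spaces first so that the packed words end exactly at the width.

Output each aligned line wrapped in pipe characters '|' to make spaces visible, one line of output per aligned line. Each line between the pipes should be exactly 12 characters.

Line 1: ['tomato', 'heart'] (min_width=12, slack=0)
Line 2: ['milk', 'draw'] (min_width=9, slack=3)
Line 3: ['data', 'island'] (min_width=11, slack=1)
Line 4: ['cat', 'leaf'] (min_width=8, slack=4)
Line 5: ['pencil'] (min_width=6, slack=6)
Line 6: ['elephant'] (min_width=8, slack=4)
Line 7: ['umbrella'] (min_width=8, slack=4)
Line 8: ['plate', 'tower'] (min_width=11, slack=1)
Line 9: ['cherry', 'old'] (min_width=10, slack=2)

Answer: |tomato heart|
|   milk draw|
| data island|
|    cat leaf|
|      pencil|
|    elephant|
|    umbrella|
| plate tower|
|  cherry old|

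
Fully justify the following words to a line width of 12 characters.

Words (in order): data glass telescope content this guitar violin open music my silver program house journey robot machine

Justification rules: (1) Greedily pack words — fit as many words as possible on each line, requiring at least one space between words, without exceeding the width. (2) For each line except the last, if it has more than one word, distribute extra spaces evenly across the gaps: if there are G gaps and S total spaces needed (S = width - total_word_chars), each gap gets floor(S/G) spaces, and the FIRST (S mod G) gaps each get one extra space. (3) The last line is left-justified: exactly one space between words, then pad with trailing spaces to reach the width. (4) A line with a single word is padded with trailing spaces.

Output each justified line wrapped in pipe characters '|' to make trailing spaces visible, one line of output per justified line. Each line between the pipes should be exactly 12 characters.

Line 1: ['data', 'glass'] (min_width=10, slack=2)
Line 2: ['telescope'] (min_width=9, slack=3)
Line 3: ['content', 'this'] (min_width=12, slack=0)
Line 4: ['guitar'] (min_width=6, slack=6)
Line 5: ['violin', 'open'] (min_width=11, slack=1)
Line 6: ['music', 'my'] (min_width=8, slack=4)
Line 7: ['silver'] (min_width=6, slack=6)
Line 8: ['program'] (min_width=7, slack=5)
Line 9: ['house'] (min_width=5, slack=7)
Line 10: ['journey'] (min_width=7, slack=5)
Line 11: ['robot'] (min_width=5, slack=7)
Line 12: ['machine'] (min_width=7, slack=5)

Answer: |data   glass|
|telescope   |
|content this|
|guitar      |
|violin  open|
|music     my|
|silver      |
|program     |
|house       |
|journey     |
|robot       |
|machine     |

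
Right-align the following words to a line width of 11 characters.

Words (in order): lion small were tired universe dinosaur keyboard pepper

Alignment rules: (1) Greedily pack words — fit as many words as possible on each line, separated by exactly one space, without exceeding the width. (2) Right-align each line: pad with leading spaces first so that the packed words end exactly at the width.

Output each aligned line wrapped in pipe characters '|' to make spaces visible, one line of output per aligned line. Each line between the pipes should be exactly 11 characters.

Line 1: ['lion', 'small'] (min_width=10, slack=1)
Line 2: ['were', 'tired'] (min_width=10, slack=1)
Line 3: ['universe'] (min_width=8, slack=3)
Line 4: ['dinosaur'] (min_width=8, slack=3)
Line 5: ['keyboard'] (min_width=8, slack=3)
Line 6: ['pepper'] (min_width=6, slack=5)

Answer: | lion small|
| were tired|
|   universe|
|   dinosaur|
|   keyboard|
|     pepper|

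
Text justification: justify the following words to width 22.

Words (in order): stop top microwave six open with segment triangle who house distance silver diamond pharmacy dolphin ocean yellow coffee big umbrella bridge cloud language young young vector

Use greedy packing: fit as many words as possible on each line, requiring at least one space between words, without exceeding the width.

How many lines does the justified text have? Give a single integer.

Answer: 9

Derivation:
Line 1: ['stop', 'top', 'microwave', 'six'] (min_width=22, slack=0)
Line 2: ['open', 'with', 'segment'] (min_width=17, slack=5)
Line 3: ['triangle', 'who', 'house'] (min_width=18, slack=4)
Line 4: ['distance', 'silver'] (min_width=15, slack=7)
Line 5: ['diamond', 'pharmacy'] (min_width=16, slack=6)
Line 6: ['dolphin', 'ocean', 'yellow'] (min_width=20, slack=2)
Line 7: ['coffee', 'big', 'umbrella'] (min_width=19, slack=3)
Line 8: ['bridge', 'cloud', 'language'] (min_width=21, slack=1)
Line 9: ['young', 'young', 'vector'] (min_width=18, slack=4)
Total lines: 9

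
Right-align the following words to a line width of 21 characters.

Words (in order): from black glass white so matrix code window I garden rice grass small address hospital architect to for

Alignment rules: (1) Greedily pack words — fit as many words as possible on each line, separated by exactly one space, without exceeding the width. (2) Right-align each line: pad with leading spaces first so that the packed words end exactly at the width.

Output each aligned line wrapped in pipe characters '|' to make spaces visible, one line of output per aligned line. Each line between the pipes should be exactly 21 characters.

Answer: |     from black glass|
| white so matrix code|
| window I garden rice|
|  grass small address|
|hospital architect to|
|                  for|

Derivation:
Line 1: ['from', 'black', 'glass'] (min_width=16, slack=5)
Line 2: ['white', 'so', 'matrix', 'code'] (min_width=20, slack=1)
Line 3: ['window', 'I', 'garden', 'rice'] (min_width=20, slack=1)
Line 4: ['grass', 'small', 'address'] (min_width=19, slack=2)
Line 5: ['hospital', 'architect', 'to'] (min_width=21, slack=0)
Line 6: ['for'] (min_width=3, slack=18)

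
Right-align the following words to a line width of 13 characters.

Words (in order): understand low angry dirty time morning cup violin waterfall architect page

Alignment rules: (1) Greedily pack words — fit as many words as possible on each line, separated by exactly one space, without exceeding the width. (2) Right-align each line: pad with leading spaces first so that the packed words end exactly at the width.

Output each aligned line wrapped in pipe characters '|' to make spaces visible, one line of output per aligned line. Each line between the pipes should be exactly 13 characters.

Answer: |   understand|
|    low angry|
|   dirty time|
|  morning cup|
|       violin|
|    waterfall|
|    architect|
|         page|

Derivation:
Line 1: ['understand'] (min_width=10, slack=3)
Line 2: ['low', 'angry'] (min_width=9, slack=4)
Line 3: ['dirty', 'time'] (min_width=10, slack=3)
Line 4: ['morning', 'cup'] (min_width=11, slack=2)
Line 5: ['violin'] (min_width=6, slack=7)
Line 6: ['waterfall'] (min_width=9, slack=4)
Line 7: ['architect'] (min_width=9, slack=4)
Line 8: ['page'] (min_width=4, slack=9)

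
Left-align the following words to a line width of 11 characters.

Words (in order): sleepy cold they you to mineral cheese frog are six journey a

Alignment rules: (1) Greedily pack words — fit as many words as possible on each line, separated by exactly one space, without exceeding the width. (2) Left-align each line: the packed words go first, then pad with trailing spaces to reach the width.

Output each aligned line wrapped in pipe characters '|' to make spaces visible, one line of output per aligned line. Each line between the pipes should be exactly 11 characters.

Answer: |sleepy cold|
|they you to|
|mineral    |
|cheese frog|
|are six    |
|journey a  |

Derivation:
Line 1: ['sleepy', 'cold'] (min_width=11, slack=0)
Line 2: ['they', 'you', 'to'] (min_width=11, slack=0)
Line 3: ['mineral'] (min_width=7, slack=4)
Line 4: ['cheese', 'frog'] (min_width=11, slack=0)
Line 5: ['are', 'six'] (min_width=7, slack=4)
Line 6: ['journey', 'a'] (min_width=9, slack=2)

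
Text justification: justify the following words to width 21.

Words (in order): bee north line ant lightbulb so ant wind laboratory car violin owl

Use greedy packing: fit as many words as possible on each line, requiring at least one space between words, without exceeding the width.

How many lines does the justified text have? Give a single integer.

Answer: 4

Derivation:
Line 1: ['bee', 'north', 'line', 'ant'] (min_width=18, slack=3)
Line 2: ['lightbulb', 'so', 'ant', 'wind'] (min_width=21, slack=0)
Line 3: ['laboratory', 'car', 'violin'] (min_width=21, slack=0)
Line 4: ['owl'] (min_width=3, slack=18)
Total lines: 4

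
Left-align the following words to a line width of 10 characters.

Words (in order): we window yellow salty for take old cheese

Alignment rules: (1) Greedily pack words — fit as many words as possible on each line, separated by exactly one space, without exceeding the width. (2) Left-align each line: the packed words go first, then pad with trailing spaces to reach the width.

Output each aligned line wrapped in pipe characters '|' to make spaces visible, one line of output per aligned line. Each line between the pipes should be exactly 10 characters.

Line 1: ['we', 'window'] (min_width=9, slack=1)
Line 2: ['yellow'] (min_width=6, slack=4)
Line 3: ['salty', 'for'] (min_width=9, slack=1)
Line 4: ['take', 'old'] (min_width=8, slack=2)
Line 5: ['cheese'] (min_width=6, slack=4)

Answer: |we window |
|yellow    |
|salty for |
|take old  |
|cheese    |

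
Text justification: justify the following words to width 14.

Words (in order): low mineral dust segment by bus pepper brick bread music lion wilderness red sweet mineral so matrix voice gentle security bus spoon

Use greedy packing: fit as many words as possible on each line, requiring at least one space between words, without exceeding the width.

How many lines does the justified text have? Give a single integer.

Answer: 11

Derivation:
Line 1: ['low', 'mineral'] (min_width=11, slack=3)
Line 2: ['dust', 'segment'] (min_width=12, slack=2)
Line 3: ['by', 'bus', 'pepper'] (min_width=13, slack=1)
Line 4: ['brick', 'bread'] (min_width=11, slack=3)
Line 5: ['music', 'lion'] (min_width=10, slack=4)
Line 6: ['wilderness', 'red'] (min_width=14, slack=0)
Line 7: ['sweet', 'mineral'] (min_width=13, slack=1)
Line 8: ['so', 'matrix'] (min_width=9, slack=5)
Line 9: ['voice', 'gentle'] (min_width=12, slack=2)
Line 10: ['security', 'bus'] (min_width=12, slack=2)
Line 11: ['spoon'] (min_width=5, slack=9)
Total lines: 11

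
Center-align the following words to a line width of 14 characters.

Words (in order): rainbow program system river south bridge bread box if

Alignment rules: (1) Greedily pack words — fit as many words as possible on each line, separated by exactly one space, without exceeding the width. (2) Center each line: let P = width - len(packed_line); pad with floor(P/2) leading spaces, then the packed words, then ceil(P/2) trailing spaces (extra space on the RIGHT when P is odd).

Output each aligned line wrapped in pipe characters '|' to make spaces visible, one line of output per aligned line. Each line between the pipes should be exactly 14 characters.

Line 1: ['rainbow'] (min_width=7, slack=7)
Line 2: ['program', 'system'] (min_width=14, slack=0)
Line 3: ['river', 'south'] (min_width=11, slack=3)
Line 4: ['bridge', 'bread'] (min_width=12, slack=2)
Line 5: ['box', 'if'] (min_width=6, slack=8)

Answer: |   rainbow    |
|program system|
| river south  |
| bridge bread |
|    box if    |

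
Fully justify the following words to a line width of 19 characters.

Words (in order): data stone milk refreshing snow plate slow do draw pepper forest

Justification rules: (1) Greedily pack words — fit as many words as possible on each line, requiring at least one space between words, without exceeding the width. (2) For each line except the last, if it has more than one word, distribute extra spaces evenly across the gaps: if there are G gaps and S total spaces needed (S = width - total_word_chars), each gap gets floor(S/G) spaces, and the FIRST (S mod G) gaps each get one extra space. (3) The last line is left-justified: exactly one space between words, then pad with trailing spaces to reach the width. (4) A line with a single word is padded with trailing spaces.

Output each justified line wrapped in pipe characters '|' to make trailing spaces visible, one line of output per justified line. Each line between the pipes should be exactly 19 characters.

Line 1: ['data', 'stone', 'milk'] (min_width=15, slack=4)
Line 2: ['refreshing', 'snow'] (min_width=15, slack=4)
Line 3: ['plate', 'slow', 'do', 'draw'] (min_width=18, slack=1)
Line 4: ['pepper', 'forest'] (min_width=13, slack=6)

Answer: |data   stone   milk|
|refreshing     snow|
|plate  slow do draw|
|pepper forest      |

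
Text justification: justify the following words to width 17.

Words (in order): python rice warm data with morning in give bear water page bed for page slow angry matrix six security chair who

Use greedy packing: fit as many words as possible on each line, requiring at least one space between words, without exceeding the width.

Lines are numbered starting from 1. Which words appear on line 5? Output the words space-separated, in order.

Answer: for page slow

Derivation:
Line 1: ['python', 'rice', 'warm'] (min_width=16, slack=1)
Line 2: ['data', 'with', 'morning'] (min_width=17, slack=0)
Line 3: ['in', 'give', 'bear'] (min_width=12, slack=5)
Line 4: ['water', 'page', 'bed'] (min_width=14, slack=3)
Line 5: ['for', 'page', 'slow'] (min_width=13, slack=4)
Line 6: ['angry', 'matrix', 'six'] (min_width=16, slack=1)
Line 7: ['security', 'chair'] (min_width=14, slack=3)
Line 8: ['who'] (min_width=3, slack=14)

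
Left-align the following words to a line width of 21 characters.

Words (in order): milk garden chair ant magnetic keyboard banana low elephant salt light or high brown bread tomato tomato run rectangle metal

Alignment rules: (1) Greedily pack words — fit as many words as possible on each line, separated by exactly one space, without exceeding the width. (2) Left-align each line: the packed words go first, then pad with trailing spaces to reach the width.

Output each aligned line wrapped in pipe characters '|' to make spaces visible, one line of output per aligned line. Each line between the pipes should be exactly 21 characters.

Line 1: ['milk', 'garden', 'chair', 'ant'] (min_width=21, slack=0)
Line 2: ['magnetic', 'keyboard'] (min_width=17, slack=4)
Line 3: ['banana', 'low', 'elephant'] (min_width=19, slack=2)
Line 4: ['salt', 'light', 'or', 'high'] (min_width=18, slack=3)
Line 5: ['brown', 'bread', 'tomato'] (min_width=18, slack=3)
Line 6: ['tomato', 'run', 'rectangle'] (min_width=20, slack=1)
Line 7: ['metal'] (min_width=5, slack=16)

Answer: |milk garden chair ant|
|magnetic keyboard    |
|banana low elephant  |
|salt light or high   |
|brown bread tomato   |
|tomato run rectangle |
|metal                |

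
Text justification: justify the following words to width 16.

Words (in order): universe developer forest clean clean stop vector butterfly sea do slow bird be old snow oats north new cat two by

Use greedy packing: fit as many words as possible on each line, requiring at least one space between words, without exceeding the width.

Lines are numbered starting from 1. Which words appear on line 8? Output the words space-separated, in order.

Line 1: ['universe'] (min_width=8, slack=8)
Line 2: ['developer', 'forest'] (min_width=16, slack=0)
Line 3: ['clean', 'clean', 'stop'] (min_width=16, slack=0)
Line 4: ['vector', 'butterfly'] (min_width=16, slack=0)
Line 5: ['sea', 'do', 'slow', 'bird'] (min_width=16, slack=0)
Line 6: ['be', 'old', 'snow', 'oats'] (min_width=16, slack=0)
Line 7: ['north', 'new', 'cat'] (min_width=13, slack=3)
Line 8: ['two', 'by'] (min_width=6, slack=10)

Answer: two by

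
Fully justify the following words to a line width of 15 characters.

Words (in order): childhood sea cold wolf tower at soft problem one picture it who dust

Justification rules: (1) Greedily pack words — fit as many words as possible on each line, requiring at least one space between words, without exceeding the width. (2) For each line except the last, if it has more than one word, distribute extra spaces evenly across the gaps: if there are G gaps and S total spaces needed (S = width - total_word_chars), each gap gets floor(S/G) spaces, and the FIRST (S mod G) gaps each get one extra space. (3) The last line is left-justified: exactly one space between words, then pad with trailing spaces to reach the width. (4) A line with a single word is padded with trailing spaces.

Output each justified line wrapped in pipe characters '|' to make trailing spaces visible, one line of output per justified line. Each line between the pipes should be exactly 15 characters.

Answer: |childhood   sea|
|cold wolf tower|
|at soft problem|
|one  picture it|
|who dust       |

Derivation:
Line 1: ['childhood', 'sea'] (min_width=13, slack=2)
Line 2: ['cold', 'wolf', 'tower'] (min_width=15, slack=0)
Line 3: ['at', 'soft', 'problem'] (min_width=15, slack=0)
Line 4: ['one', 'picture', 'it'] (min_width=14, slack=1)
Line 5: ['who', 'dust'] (min_width=8, slack=7)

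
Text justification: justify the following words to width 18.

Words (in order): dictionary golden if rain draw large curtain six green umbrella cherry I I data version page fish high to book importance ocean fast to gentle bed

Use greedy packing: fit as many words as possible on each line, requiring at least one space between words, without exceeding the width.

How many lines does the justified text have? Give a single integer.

Line 1: ['dictionary', 'golden'] (min_width=17, slack=1)
Line 2: ['if', 'rain', 'draw', 'large'] (min_width=18, slack=0)
Line 3: ['curtain', 'six', 'green'] (min_width=17, slack=1)
Line 4: ['umbrella', 'cherry', 'I'] (min_width=17, slack=1)
Line 5: ['I', 'data', 'version'] (min_width=14, slack=4)
Line 6: ['page', 'fish', 'high', 'to'] (min_width=17, slack=1)
Line 7: ['book', 'importance'] (min_width=15, slack=3)
Line 8: ['ocean', 'fast', 'to'] (min_width=13, slack=5)
Line 9: ['gentle', 'bed'] (min_width=10, slack=8)
Total lines: 9

Answer: 9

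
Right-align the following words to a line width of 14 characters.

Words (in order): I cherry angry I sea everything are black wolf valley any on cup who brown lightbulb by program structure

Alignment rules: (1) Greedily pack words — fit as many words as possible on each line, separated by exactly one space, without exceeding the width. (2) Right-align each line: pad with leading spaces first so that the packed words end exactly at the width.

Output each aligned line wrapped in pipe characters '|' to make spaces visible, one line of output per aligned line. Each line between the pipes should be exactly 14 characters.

Line 1: ['I', 'cherry', 'angry'] (min_width=14, slack=0)
Line 2: ['I', 'sea'] (min_width=5, slack=9)
Line 3: ['everything', 'are'] (min_width=14, slack=0)
Line 4: ['black', 'wolf'] (min_width=10, slack=4)
Line 5: ['valley', 'any', 'on'] (min_width=13, slack=1)
Line 6: ['cup', 'who', 'brown'] (min_width=13, slack=1)
Line 7: ['lightbulb', 'by'] (min_width=12, slack=2)
Line 8: ['program'] (min_width=7, slack=7)
Line 9: ['structure'] (min_width=9, slack=5)

Answer: |I cherry angry|
|         I sea|
|everything are|
|    black wolf|
| valley any on|
| cup who brown|
|  lightbulb by|
|       program|
|     structure|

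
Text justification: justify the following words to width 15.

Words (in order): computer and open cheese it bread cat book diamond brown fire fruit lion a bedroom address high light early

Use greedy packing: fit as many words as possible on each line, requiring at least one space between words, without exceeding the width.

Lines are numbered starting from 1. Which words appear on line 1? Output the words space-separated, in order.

Answer: computer and

Derivation:
Line 1: ['computer', 'and'] (min_width=12, slack=3)
Line 2: ['open', 'cheese', 'it'] (min_width=14, slack=1)
Line 3: ['bread', 'cat', 'book'] (min_width=14, slack=1)
Line 4: ['diamond', 'brown'] (min_width=13, slack=2)
Line 5: ['fire', 'fruit', 'lion'] (min_width=15, slack=0)
Line 6: ['a', 'bedroom'] (min_width=9, slack=6)
Line 7: ['address', 'high'] (min_width=12, slack=3)
Line 8: ['light', 'early'] (min_width=11, slack=4)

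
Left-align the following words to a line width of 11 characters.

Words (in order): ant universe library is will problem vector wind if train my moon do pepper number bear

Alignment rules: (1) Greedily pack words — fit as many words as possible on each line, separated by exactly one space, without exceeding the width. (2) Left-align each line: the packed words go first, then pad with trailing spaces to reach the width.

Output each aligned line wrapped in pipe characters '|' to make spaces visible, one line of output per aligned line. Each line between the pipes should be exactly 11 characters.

Answer: |ant        |
|universe   |
|library is |
|will       |
|problem    |
|vector wind|
|if train my|
|moon do    |
|pepper     |
|number bear|

Derivation:
Line 1: ['ant'] (min_width=3, slack=8)
Line 2: ['universe'] (min_width=8, slack=3)
Line 3: ['library', 'is'] (min_width=10, slack=1)
Line 4: ['will'] (min_width=4, slack=7)
Line 5: ['problem'] (min_width=7, slack=4)
Line 6: ['vector', 'wind'] (min_width=11, slack=0)
Line 7: ['if', 'train', 'my'] (min_width=11, slack=0)
Line 8: ['moon', 'do'] (min_width=7, slack=4)
Line 9: ['pepper'] (min_width=6, slack=5)
Line 10: ['number', 'bear'] (min_width=11, slack=0)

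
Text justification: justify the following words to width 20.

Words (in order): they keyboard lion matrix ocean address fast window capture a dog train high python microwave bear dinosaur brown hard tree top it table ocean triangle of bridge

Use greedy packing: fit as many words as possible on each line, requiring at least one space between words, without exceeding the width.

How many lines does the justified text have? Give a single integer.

Answer: 9

Derivation:
Line 1: ['they', 'keyboard', 'lion'] (min_width=18, slack=2)
Line 2: ['matrix', 'ocean', 'address'] (min_width=20, slack=0)
Line 3: ['fast', 'window', 'capture'] (min_width=19, slack=1)
Line 4: ['a', 'dog', 'train', 'high'] (min_width=16, slack=4)
Line 5: ['python', 'microwave'] (min_width=16, slack=4)
Line 6: ['bear', 'dinosaur', 'brown'] (min_width=19, slack=1)
Line 7: ['hard', 'tree', 'top', 'it'] (min_width=16, slack=4)
Line 8: ['table', 'ocean', 'triangle'] (min_width=20, slack=0)
Line 9: ['of', 'bridge'] (min_width=9, slack=11)
Total lines: 9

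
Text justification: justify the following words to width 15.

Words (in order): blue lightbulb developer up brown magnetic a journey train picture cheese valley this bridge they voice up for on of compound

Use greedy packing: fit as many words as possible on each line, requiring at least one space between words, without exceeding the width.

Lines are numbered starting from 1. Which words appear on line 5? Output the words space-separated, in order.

Line 1: ['blue', 'lightbulb'] (min_width=14, slack=1)
Line 2: ['developer', 'up'] (min_width=12, slack=3)
Line 3: ['brown', 'magnetic'] (min_width=14, slack=1)
Line 4: ['a', 'journey', 'train'] (min_width=15, slack=0)
Line 5: ['picture', 'cheese'] (min_width=14, slack=1)
Line 6: ['valley', 'this'] (min_width=11, slack=4)
Line 7: ['bridge', 'they'] (min_width=11, slack=4)
Line 8: ['voice', 'up', 'for', 'on'] (min_width=15, slack=0)
Line 9: ['of', 'compound'] (min_width=11, slack=4)

Answer: picture cheese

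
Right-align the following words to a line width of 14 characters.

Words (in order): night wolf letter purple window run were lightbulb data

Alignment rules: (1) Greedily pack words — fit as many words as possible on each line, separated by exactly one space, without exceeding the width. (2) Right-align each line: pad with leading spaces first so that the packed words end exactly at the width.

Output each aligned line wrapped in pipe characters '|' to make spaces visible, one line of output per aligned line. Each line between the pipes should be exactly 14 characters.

Line 1: ['night', 'wolf'] (min_width=10, slack=4)
Line 2: ['letter', 'purple'] (min_width=13, slack=1)
Line 3: ['window', 'run'] (min_width=10, slack=4)
Line 4: ['were', 'lightbulb'] (min_width=14, slack=0)
Line 5: ['data'] (min_width=4, slack=10)

Answer: |    night wolf|
| letter purple|
|    window run|
|were lightbulb|
|          data|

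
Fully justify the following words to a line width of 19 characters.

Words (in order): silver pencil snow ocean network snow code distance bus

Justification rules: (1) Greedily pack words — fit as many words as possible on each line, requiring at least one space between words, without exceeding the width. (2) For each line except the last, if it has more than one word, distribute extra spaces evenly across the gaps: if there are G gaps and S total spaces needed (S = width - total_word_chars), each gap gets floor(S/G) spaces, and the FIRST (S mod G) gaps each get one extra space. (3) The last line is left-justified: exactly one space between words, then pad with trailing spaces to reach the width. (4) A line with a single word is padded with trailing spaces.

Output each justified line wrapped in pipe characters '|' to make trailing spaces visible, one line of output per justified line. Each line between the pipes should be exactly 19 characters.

Answer: |silver  pencil snow|
|ocean  network snow|
|code distance bus  |

Derivation:
Line 1: ['silver', 'pencil', 'snow'] (min_width=18, slack=1)
Line 2: ['ocean', 'network', 'snow'] (min_width=18, slack=1)
Line 3: ['code', 'distance', 'bus'] (min_width=17, slack=2)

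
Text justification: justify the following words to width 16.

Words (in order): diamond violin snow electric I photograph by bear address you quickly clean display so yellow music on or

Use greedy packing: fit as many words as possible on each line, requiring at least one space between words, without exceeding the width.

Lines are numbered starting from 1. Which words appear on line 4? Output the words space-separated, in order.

Answer: bear address you

Derivation:
Line 1: ['diamond', 'violin'] (min_width=14, slack=2)
Line 2: ['snow', 'electric', 'I'] (min_width=15, slack=1)
Line 3: ['photograph', 'by'] (min_width=13, slack=3)
Line 4: ['bear', 'address', 'you'] (min_width=16, slack=0)
Line 5: ['quickly', 'clean'] (min_width=13, slack=3)
Line 6: ['display', 'so'] (min_width=10, slack=6)
Line 7: ['yellow', 'music', 'on'] (min_width=15, slack=1)
Line 8: ['or'] (min_width=2, slack=14)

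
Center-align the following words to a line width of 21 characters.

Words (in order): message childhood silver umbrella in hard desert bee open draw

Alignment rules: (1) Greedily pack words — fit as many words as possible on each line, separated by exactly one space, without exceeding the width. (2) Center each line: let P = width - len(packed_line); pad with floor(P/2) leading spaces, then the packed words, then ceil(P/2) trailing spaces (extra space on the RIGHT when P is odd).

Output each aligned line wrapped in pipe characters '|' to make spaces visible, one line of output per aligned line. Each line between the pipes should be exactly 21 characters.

Answer: |  message childhood  |
| silver umbrella in  |
|hard desert bee open |
|        draw         |

Derivation:
Line 1: ['message', 'childhood'] (min_width=17, slack=4)
Line 2: ['silver', 'umbrella', 'in'] (min_width=18, slack=3)
Line 3: ['hard', 'desert', 'bee', 'open'] (min_width=20, slack=1)
Line 4: ['draw'] (min_width=4, slack=17)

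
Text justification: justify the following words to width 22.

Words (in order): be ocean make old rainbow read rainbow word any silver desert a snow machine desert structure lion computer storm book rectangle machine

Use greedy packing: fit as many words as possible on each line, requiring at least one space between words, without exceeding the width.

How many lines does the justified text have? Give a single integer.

Line 1: ['be', 'ocean', 'make', 'old'] (min_width=17, slack=5)
Line 2: ['rainbow', 'read', 'rainbow'] (min_width=20, slack=2)
Line 3: ['word', 'any', 'silver', 'desert'] (min_width=22, slack=0)
Line 4: ['a', 'snow', 'machine', 'desert'] (min_width=21, slack=1)
Line 5: ['structure', 'lion'] (min_width=14, slack=8)
Line 6: ['computer', 'storm', 'book'] (min_width=19, slack=3)
Line 7: ['rectangle', 'machine'] (min_width=17, slack=5)
Total lines: 7

Answer: 7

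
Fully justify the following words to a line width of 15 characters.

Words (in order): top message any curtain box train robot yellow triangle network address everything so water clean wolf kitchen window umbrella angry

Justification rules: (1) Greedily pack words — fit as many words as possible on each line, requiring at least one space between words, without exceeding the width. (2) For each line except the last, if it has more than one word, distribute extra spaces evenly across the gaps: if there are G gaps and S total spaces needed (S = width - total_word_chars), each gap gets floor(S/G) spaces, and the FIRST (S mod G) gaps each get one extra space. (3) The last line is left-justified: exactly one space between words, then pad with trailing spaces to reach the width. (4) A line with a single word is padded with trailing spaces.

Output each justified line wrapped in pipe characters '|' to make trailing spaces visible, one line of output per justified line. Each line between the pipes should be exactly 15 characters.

Answer: |top message any|
|curtain     box|
|train     robot|
|yellow triangle|
|network address|
|everything   so|
|water     clean|
|wolf    kitchen|
|window umbrella|
|angry          |

Derivation:
Line 1: ['top', 'message', 'any'] (min_width=15, slack=0)
Line 2: ['curtain', 'box'] (min_width=11, slack=4)
Line 3: ['train', 'robot'] (min_width=11, slack=4)
Line 4: ['yellow', 'triangle'] (min_width=15, slack=0)
Line 5: ['network', 'address'] (min_width=15, slack=0)
Line 6: ['everything', 'so'] (min_width=13, slack=2)
Line 7: ['water', 'clean'] (min_width=11, slack=4)
Line 8: ['wolf', 'kitchen'] (min_width=12, slack=3)
Line 9: ['window', 'umbrella'] (min_width=15, slack=0)
Line 10: ['angry'] (min_width=5, slack=10)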